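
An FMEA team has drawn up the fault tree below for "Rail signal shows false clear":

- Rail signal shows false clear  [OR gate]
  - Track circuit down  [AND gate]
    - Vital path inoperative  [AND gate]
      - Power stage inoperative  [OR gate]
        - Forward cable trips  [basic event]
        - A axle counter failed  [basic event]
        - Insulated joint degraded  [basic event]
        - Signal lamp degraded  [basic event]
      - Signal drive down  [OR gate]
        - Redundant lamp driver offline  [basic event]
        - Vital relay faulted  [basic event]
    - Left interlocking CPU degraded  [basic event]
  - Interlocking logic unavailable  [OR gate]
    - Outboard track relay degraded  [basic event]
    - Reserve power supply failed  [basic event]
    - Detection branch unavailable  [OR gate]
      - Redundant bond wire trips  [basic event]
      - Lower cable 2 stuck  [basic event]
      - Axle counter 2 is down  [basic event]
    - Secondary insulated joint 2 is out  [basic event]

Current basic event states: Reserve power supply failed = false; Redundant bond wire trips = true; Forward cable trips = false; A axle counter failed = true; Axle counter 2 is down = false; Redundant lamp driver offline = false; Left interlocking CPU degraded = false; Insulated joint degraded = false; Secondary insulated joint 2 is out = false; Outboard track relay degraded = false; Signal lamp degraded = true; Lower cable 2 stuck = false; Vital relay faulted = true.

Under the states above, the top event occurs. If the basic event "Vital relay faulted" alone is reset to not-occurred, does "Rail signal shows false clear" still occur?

Yes

Counterfactual: set "Vital relay faulted" to not occurred.
Power stage inoperative [OR]: Forward cable trips=not, A axle counter failed=occurs, Insulated joint degraded=not, Signal lamp degraded=occurs → at least one input occurs → occurs.
Signal drive down [OR]: Redundant lamp driver offline=not, Vital relay faulted=not → no input occurs → does not occur.
Vital path inoperative [AND]: Power stage inoperative=occurs, Signal drive down=not → not all inputs occur → does not occur.
Track circuit down [AND]: Vital path inoperative=not, Left interlocking CPU degraded=not → not all inputs occur → does not occur.
Detection branch unavailable [OR]: Redundant bond wire trips=occurs, Lower cable 2 stuck=not, Axle counter 2 is down=not → at least one input occurs → occurs.
Interlocking logic unavailable [OR]: Outboard track relay degraded=not, Reserve power supply failed=not, Detection branch unavailable=occurs, Secondary insulated joint 2 is out=not → at least one input occurs → occurs.
Rail signal shows false clear [OR]: Track circuit down=not, Interlocking logic unavailable=occurs → at least one input occurs → occurs.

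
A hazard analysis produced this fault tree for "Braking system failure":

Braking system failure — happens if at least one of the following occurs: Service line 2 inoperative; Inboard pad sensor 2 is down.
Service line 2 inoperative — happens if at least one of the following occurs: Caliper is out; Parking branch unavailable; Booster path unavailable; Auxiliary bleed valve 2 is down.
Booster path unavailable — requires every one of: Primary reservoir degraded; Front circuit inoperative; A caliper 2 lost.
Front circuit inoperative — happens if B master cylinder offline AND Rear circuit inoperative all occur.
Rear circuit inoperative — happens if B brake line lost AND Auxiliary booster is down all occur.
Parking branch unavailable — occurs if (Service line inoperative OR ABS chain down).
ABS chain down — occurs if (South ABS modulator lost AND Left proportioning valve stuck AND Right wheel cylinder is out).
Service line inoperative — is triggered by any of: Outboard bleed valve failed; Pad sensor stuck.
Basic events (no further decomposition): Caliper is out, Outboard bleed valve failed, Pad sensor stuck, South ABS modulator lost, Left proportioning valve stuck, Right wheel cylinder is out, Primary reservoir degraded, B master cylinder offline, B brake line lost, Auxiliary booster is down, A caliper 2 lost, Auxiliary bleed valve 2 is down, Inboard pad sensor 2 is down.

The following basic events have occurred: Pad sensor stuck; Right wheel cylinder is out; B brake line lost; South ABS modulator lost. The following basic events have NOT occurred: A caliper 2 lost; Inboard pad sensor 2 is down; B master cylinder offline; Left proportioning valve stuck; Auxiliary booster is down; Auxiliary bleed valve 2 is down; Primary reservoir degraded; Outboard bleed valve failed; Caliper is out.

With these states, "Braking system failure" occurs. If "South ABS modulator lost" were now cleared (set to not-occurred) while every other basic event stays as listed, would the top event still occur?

Yes

Counterfactual: set "South ABS modulator lost" to not occurred.
Service line inoperative [OR]: Outboard bleed valve failed=not, Pad sensor stuck=occurs → at least one input occurs → occurs.
ABS chain down [AND]: South ABS modulator lost=not, Left proportioning valve stuck=not, Right wheel cylinder is out=occurs → not all inputs occur → does not occur.
Parking branch unavailable [OR]: Service line inoperative=occurs, ABS chain down=not → at least one input occurs → occurs.
Rear circuit inoperative [AND]: B brake line lost=occurs, Auxiliary booster is down=not → not all inputs occur → does not occur.
Front circuit inoperative [AND]: B master cylinder offline=not, Rear circuit inoperative=not → not all inputs occur → does not occur.
Booster path unavailable [AND]: Primary reservoir degraded=not, Front circuit inoperative=not, A caliper 2 lost=not → not all inputs occur → does not occur.
Service line 2 inoperative [OR]: Caliper is out=not, Parking branch unavailable=occurs, Booster path unavailable=not, Auxiliary bleed valve 2 is down=not → at least one input occurs → occurs.
Braking system failure [OR]: Service line 2 inoperative=occurs, Inboard pad sensor 2 is down=not → at least one input occurs → occurs.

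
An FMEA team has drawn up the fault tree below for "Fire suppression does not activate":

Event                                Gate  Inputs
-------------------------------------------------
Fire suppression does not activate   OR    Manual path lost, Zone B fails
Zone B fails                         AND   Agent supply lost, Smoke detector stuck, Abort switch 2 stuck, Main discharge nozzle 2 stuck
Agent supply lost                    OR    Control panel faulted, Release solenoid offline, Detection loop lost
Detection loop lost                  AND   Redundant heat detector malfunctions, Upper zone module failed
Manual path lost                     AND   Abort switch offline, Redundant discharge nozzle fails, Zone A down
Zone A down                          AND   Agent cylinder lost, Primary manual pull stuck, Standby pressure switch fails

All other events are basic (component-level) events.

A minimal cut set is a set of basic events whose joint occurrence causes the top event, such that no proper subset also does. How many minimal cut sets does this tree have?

Zone A down [AND]: one cut set from each child combined → 1 × 1 × 1 = 1 cut set(s).
Manual path lost [AND]: one cut set from each child combined → 1 × 1 × 1 = 1 cut set(s).
Detection loop lost [AND]: one cut set from each child combined → 1 × 1 = 1 cut set(s).
Agent supply lost [OR]: union of children's cut sets → 3 cut set(s).
Zone B fails [AND]: one cut set from each child combined → 3 × 1 × 1 × 1 = 3 cut set(s).
Fire suppression does not activate [OR]: union of children's cut sets → 4 cut set(s).
Minimal cut sets: {Abort switch offline, Agent cylinder lost, Primary manual pull stuck, Redundant discharge nozzle fails, Standby pressure switch fails}; {Abort switch 2 stuck, Control panel faulted, Main discharge nozzle 2 stuck, Smoke detector stuck}; {Abort switch 2 stuck, Main discharge nozzle 2 stuck, Release solenoid offline, Smoke detector stuck}; {Abort switch 2 stuck, Main discharge nozzle 2 stuck, Redundant heat detector malfunctions, Smoke detector stuck, Upper zone module failed}.

4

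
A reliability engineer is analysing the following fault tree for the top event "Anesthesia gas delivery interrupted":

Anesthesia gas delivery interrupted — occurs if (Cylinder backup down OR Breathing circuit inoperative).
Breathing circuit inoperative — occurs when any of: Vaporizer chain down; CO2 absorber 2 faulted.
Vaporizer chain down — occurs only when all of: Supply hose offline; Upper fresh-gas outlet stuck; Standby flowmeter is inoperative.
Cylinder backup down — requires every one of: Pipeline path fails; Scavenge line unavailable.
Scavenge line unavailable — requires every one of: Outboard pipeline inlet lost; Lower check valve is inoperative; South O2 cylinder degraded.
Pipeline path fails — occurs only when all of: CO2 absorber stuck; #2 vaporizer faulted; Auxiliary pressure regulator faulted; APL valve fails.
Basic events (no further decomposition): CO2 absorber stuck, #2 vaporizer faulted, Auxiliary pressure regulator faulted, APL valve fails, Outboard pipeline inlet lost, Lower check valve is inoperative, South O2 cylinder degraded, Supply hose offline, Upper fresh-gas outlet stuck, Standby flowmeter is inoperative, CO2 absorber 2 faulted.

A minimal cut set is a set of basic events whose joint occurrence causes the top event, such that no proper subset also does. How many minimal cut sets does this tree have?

Pipeline path fails [AND]: one cut set from each child combined → 1 × 1 × 1 × 1 = 1 cut set(s).
Scavenge line unavailable [AND]: one cut set from each child combined → 1 × 1 × 1 = 1 cut set(s).
Cylinder backup down [AND]: one cut set from each child combined → 1 × 1 = 1 cut set(s).
Vaporizer chain down [AND]: one cut set from each child combined → 1 × 1 × 1 = 1 cut set(s).
Breathing circuit inoperative [OR]: union of children's cut sets → 2 cut set(s).
Anesthesia gas delivery interrupted [OR]: union of children's cut sets → 3 cut set(s).
Minimal cut sets: {#2 vaporizer faulted, APL valve fails, Auxiliary pressure regulator faulted, CO2 absorber stuck, Lower check valve is inoperative, Outboard pipeline inlet lost, South O2 cylinder degraded}; {Standby flowmeter is inoperative, Supply hose offline, Upper fresh-gas outlet stuck}; {CO2 absorber 2 faulted}.

3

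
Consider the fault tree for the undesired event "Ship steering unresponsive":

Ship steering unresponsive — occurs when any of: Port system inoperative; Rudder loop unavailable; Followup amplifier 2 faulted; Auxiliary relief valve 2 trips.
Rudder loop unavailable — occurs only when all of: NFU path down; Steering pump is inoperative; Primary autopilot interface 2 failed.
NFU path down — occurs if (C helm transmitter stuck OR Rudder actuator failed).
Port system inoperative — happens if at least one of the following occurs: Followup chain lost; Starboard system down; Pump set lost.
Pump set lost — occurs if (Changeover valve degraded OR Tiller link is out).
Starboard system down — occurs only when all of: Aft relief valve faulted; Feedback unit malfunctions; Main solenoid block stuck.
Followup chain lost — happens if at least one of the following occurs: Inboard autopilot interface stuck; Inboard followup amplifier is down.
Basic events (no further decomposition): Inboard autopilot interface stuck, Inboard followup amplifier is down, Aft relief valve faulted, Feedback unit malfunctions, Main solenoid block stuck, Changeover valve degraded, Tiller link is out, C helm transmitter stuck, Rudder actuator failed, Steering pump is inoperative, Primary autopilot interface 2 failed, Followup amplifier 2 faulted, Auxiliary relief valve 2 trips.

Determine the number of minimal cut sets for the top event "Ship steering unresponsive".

Followup chain lost [OR]: union of children's cut sets → 2 cut set(s).
Starboard system down [AND]: one cut set from each child combined → 1 × 1 × 1 = 1 cut set(s).
Pump set lost [OR]: union of children's cut sets → 2 cut set(s).
Port system inoperative [OR]: union of children's cut sets → 5 cut set(s).
NFU path down [OR]: union of children's cut sets → 2 cut set(s).
Rudder loop unavailable [AND]: one cut set from each child combined → 2 × 1 × 1 = 2 cut set(s).
Ship steering unresponsive [OR]: union of children's cut sets → 9 cut set(s).
Minimal cut sets: {Inboard autopilot interface stuck}; {Inboard followup amplifier is down}; {Aft relief valve faulted, Feedback unit malfunctions, Main solenoid block stuck}; {Changeover valve degraded}; {Tiller link is out}; {C helm transmitter stuck, Primary autopilot interface 2 failed, Steering pump is inoperative}; {Primary autopilot interface 2 failed, Rudder actuator failed, Steering pump is inoperative}; {Followup amplifier 2 faulted}; {Auxiliary relief valve 2 trips}.

9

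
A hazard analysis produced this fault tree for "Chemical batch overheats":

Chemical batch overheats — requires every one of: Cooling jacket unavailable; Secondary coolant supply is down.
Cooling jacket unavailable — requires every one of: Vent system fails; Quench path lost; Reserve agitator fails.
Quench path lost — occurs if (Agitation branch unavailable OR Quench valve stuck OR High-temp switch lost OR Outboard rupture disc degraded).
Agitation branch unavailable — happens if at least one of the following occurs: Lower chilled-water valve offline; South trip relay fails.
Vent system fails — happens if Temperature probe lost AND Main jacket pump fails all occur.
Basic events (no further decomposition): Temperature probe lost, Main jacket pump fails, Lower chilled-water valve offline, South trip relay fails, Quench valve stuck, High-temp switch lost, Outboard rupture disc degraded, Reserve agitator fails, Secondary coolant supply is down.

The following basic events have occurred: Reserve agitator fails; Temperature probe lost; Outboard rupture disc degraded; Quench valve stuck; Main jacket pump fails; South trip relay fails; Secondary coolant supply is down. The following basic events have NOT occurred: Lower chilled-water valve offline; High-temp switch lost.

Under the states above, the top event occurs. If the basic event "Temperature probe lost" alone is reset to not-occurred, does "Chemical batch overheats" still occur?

No

Counterfactual: set "Temperature probe lost" to not occurred.
Vent system fails [AND]: Temperature probe lost=not, Main jacket pump fails=occurs → not all inputs occur → does not occur.
Agitation branch unavailable [OR]: Lower chilled-water valve offline=not, South trip relay fails=occurs → at least one input occurs → occurs.
Quench path lost [OR]: Agitation branch unavailable=occurs, Quench valve stuck=occurs, High-temp switch lost=not, Outboard rupture disc degraded=occurs → at least one input occurs → occurs.
Cooling jacket unavailable [AND]: Vent system fails=not, Quench path lost=occurs, Reserve agitator fails=occurs → not all inputs occur → does not occur.
Chemical batch overheats [AND]: Cooling jacket unavailable=not, Secondary coolant supply is down=occurs → not all inputs occur → does not occur.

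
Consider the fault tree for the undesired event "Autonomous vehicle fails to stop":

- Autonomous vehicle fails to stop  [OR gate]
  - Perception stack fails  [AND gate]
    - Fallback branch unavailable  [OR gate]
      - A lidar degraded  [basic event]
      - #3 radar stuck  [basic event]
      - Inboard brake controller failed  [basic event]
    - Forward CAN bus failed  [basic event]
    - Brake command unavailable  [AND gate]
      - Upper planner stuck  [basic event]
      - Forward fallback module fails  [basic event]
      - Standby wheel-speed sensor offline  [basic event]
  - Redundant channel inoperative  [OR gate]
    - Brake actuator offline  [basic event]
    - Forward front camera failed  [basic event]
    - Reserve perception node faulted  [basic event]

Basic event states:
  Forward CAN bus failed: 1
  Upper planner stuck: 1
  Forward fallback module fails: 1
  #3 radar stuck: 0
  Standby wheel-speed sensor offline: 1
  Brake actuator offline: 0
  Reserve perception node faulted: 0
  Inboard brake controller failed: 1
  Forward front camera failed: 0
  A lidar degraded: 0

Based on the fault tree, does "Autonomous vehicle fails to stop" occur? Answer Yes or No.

Fallback branch unavailable [OR]: A lidar degraded=not, #3 radar stuck=not, Inboard brake controller failed=occurs → at least one input occurs → occurs.
Brake command unavailable [AND]: Upper planner stuck=occurs, Forward fallback module fails=occurs, Standby wheel-speed sensor offline=occurs → all inputs occur → occurs.
Perception stack fails [AND]: Fallback branch unavailable=occurs, Forward CAN bus failed=occurs, Brake command unavailable=occurs → all inputs occur → occurs.
Redundant channel inoperative [OR]: Brake actuator offline=not, Forward front camera failed=not, Reserve perception node faulted=not → no input occurs → does not occur.
Autonomous vehicle fails to stop [OR]: Perception stack fails=occurs, Redundant channel inoperative=not → at least one input occurs → occurs.

Yes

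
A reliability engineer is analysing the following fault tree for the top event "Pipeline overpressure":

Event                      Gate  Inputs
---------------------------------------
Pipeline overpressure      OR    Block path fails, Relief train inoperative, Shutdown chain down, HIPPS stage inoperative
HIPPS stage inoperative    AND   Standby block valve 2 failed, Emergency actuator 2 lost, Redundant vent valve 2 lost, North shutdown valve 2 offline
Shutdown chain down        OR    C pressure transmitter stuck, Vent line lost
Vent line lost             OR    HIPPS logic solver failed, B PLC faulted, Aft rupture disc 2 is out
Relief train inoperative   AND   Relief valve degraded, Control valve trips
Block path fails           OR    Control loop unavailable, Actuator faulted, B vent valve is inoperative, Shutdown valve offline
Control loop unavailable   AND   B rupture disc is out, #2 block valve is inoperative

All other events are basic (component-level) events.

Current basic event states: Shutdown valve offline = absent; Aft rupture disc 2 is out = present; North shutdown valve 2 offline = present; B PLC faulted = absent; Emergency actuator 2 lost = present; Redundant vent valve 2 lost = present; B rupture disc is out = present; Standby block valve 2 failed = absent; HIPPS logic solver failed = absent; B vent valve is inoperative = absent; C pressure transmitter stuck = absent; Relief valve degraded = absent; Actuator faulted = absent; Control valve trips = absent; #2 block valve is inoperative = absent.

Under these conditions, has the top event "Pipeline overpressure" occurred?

Yes

Control loop unavailable [AND]: B rupture disc is out=occurs, #2 block valve is inoperative=not → not all inputs occur → does not occur.
Block path fails [OR]: Control loop unavailable=not, Actuator faulted=not, B vent valve is inoperative=not, Shutdown valve offline=not → no input occurs → does not occur.
Relief train inoperative [AND]: Relief valve degraded=not, Control valve trips=not → not all inputs occur → does not occur.
Vent line lost [OR]: HIPPS logic solver failed=not, B PLC faulted=not, Aft rupture disc 2 is out=occurs → at least one input occurs → occurs.
Shutdown chain down [OR]: C pressure transmitter stuck=not, Vent line lost=occurs → at least one input occurs → occurs.
HIPPS stage inoperative [AND]: Standby block valve 2 failed=not, Emergency actuator 2 lost=occurs, Redundant vent valve 2 lost=occurs, North shutdown valve 2 offline=occurs → not all inputs occur → does not occur.
Pipeline overpressure [OR]: Block path fails=not, Relief train inoperative=not, Shutdown chain down=occurs, HIPPS stage inoperative=not → at least one input occurs → occurs.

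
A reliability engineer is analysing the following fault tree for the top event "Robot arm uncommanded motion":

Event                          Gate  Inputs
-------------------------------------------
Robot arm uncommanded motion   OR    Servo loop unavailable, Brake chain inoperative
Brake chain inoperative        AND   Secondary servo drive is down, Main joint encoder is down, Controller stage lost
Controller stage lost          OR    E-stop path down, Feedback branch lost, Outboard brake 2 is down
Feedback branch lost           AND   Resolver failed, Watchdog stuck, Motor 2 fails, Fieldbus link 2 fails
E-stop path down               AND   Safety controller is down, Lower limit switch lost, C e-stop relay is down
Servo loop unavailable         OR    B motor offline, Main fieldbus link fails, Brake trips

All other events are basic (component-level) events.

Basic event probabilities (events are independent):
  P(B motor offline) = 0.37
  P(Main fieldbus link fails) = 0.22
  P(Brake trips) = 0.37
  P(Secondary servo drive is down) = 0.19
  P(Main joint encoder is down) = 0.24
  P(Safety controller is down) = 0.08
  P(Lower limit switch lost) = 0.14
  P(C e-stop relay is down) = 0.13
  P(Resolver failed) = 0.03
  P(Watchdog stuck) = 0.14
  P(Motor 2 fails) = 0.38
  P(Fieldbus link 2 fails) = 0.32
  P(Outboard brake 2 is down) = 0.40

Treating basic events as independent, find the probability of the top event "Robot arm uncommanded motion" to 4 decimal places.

0.6961

P(Servo loop unavailable) [OR] = 1 − (1−0.37) × (1−0.22) × (1−0.37) = 0.690418
P(E-stop path down) [AND] = 0.08 × 0.14 × 0.13 = 0.001456
P(Feedback branch lost) [AND] = 0.03 × 0.14 × 0.38 × 0.32 = 0.000511
P(Controller stage lost) [OR] = 1 − (1−0.001456) × (1−0.000511) × (1−0.40) = 0.401180
P(Brake chain inoperative) [AND] = 0.19 × 0.24 × 0.401180 = 0.018294
P(Robot arm uncommanded motion) [OR] = 1 − (1−0.690418) × (1−0.018294) = 0.696081
Rounded to 4 decimal places: P(Robot arm uncommanded motion) ≈ 0.6961.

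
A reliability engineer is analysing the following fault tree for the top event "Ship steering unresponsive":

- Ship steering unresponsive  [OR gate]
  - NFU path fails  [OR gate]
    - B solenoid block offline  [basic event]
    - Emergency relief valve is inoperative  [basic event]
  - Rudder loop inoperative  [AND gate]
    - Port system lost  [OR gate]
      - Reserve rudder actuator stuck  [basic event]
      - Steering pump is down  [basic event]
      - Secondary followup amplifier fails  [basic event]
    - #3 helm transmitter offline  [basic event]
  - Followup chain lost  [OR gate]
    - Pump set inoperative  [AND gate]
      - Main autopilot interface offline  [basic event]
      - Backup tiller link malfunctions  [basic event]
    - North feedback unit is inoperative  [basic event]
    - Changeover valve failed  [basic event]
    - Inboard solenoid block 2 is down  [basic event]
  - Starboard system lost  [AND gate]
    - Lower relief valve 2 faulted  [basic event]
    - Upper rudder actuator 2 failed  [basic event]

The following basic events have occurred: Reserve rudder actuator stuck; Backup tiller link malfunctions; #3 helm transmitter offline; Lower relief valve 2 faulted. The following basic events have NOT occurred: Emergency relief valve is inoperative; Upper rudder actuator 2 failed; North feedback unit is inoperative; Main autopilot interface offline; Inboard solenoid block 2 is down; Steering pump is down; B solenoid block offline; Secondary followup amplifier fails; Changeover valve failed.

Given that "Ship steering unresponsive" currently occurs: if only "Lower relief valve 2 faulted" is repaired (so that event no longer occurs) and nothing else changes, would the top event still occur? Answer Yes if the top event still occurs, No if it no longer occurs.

Yes

Counterfactual: set "Lower relief valve 2 faulted" to not occurred.
NFU path fails [OR]: B solenoid block offline=not, Emergency relief valve is inoperative=not → no input occurs → does not occur.
Port system lost [OR]: Reserve rudder actuator stuck=occurs, Steering pump is down=not, Secondary followup amplifier fails=not → at least one input occurs → occurs.
Rudder loop inoperative [AND]: Port system lost=occurs, #3 helm transmitter offline=occurs → all inputs occur → occurs.
Pump set inoperative [AND]: Main autopilot interface offline=not, Backup tiller link malfunctions=occurs → not all inputs occur → does not occur.
Followup chain lost [OR]: Pump set inoperative=not, North feedback unit is inoperative=not, Changeover valve failed=not, Inboard solenoid block 2 is down=not → no input occurs → does not occur.
Starboard system lost [AND]: Lower relief valve 2 faulted=not, Upper rudder actuator 2 failed=not → not all inputs occur → does not occur.
Ship steering unresponsive [OR]: NFU path fails=not, Rudder loop inoperative=occurs, Followup chain lost=not, Starboard system lost=not → at least one input occurs → occurs.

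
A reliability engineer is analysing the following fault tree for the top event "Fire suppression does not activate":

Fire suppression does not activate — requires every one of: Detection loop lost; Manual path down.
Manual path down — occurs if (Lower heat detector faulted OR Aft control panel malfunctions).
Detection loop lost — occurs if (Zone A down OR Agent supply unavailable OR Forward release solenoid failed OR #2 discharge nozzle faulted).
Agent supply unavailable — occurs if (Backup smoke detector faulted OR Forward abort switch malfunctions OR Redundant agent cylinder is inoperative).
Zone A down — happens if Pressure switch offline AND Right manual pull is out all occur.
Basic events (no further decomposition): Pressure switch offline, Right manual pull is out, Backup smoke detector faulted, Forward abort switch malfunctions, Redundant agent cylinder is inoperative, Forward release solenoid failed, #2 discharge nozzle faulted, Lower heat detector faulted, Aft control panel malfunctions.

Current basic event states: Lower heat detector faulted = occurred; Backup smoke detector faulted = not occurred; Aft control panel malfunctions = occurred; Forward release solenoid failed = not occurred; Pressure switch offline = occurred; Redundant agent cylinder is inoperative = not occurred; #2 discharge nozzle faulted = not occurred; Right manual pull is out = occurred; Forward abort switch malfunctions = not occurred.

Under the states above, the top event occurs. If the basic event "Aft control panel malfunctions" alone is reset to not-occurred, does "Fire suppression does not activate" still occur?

Counterfactual: set "Aft control panel malfunctions" to not occurred.
Zone A down [AND]: Pressure switch offline=occurs, Right manual pull is out=occurs → all inputs occur → occurs.
Agent supply unavailable [OR]: Backup smoke detector faulted=not, Forward abort switch malfunctions=not, Redundant agent cylinder is inoperative=not → no input occurs → does not occur.
Detection loop lost [OR]: Zone A down=occurs, Agent supply unavailable=not, Forward release solenoid failed=not, #2 discharge nozzle faulted=not → at least one input occurs → occurs.
Manual path down [OR]: Lower heat detector faulted=occurs, Aft control panel malfunctions=not → at least one input occurs → occurs.
Fire suppression does not activate [AND]: Detection loop lost=occurs, Manual path down=occurs → all inputs occur → occurs.

Yes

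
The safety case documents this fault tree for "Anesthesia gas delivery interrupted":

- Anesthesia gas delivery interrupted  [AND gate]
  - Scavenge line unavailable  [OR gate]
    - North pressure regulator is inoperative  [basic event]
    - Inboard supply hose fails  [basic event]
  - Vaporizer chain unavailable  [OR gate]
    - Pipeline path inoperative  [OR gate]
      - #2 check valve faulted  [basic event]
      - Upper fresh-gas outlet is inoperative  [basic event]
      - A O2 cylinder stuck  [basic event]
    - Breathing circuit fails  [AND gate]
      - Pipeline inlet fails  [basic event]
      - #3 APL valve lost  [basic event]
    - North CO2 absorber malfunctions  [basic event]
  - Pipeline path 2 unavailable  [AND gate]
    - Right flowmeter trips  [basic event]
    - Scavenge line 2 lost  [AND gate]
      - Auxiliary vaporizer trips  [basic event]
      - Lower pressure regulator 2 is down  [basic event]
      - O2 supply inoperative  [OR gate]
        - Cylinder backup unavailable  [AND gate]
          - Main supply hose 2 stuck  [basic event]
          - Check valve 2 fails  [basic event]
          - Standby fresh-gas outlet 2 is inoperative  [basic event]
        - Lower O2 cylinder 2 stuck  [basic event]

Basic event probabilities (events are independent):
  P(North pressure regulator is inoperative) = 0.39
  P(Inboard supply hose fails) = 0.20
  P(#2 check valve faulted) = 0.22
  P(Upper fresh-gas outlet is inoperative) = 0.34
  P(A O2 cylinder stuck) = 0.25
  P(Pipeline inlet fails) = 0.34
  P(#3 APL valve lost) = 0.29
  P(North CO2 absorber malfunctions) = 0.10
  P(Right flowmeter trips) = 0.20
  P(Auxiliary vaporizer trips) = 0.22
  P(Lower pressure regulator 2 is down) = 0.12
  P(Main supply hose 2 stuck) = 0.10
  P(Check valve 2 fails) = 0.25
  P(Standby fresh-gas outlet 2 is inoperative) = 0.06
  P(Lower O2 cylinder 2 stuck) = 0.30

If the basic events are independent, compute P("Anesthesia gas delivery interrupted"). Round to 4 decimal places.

P(Scavenge line unavailable) [OR] = 1 − (1−0.39) × (1−0.20) = 0.512000
P(Pipeline path inoperative) [OR] = 1 − (1−0.22) × (1−0.34) × (1−0.25) = 0.613900
P(Breathing circuit fails) [AND] = 0.34 × 0.29 = 0.098600
P(Vaporizer chain unavailable) [OR] = 1 − (1−0.613900) × (1−0.098600) × (1−0.10) = 0.686773
P(Cylinder backup unavailable) [AND] = 0.10 × 0.25 × 0.06 = 0.001500
P(O2 supply inoperative) [OR] = 1 − (1−0.001500) × (1−0.30) = 0.301050
P(Scavenge line 2 lost) [AND] = 0.22 × 0.12 × 0.301050 = 0.007948
P(Pipeline path 2 unavailable) [AND] = 0.20 × 0.007948 = 0.001590
P(Anesthesia gas delivery interrupted) [AND] = 0.512000 × 0.686773 × 0.001590 = 0.000559
Rounded to 4 decimal places: P(Anesthesia gas delivery interrupted) ≈ 0.0006.

0.0006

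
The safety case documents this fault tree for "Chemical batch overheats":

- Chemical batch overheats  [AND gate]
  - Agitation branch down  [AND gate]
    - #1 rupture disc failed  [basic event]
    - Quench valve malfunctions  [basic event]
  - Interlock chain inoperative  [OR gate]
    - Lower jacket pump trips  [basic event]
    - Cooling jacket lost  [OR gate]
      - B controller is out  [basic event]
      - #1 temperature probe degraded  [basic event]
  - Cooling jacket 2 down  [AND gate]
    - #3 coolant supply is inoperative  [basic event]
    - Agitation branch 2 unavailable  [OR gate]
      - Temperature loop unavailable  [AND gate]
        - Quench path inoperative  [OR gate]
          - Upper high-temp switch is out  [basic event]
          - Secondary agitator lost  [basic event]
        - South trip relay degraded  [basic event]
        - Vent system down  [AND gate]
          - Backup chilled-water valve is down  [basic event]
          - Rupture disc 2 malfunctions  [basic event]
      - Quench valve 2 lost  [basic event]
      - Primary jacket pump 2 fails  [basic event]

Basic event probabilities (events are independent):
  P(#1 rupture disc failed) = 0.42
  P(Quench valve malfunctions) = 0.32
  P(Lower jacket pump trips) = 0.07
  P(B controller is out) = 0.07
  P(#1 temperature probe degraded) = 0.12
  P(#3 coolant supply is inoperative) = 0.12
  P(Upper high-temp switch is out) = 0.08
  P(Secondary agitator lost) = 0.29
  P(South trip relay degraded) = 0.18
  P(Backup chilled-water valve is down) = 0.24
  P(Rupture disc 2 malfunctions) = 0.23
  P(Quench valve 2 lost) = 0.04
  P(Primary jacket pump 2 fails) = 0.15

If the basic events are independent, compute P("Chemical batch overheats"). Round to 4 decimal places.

0.0007

P(Agitation branch down) [AND] = 0.42 × 0.32 = 0.134400
P(Cooling jacket lost) [OR] = 1 − (1−0.07) × (1−0.12) = 0.181600
P(Interlock chain inoperative) [OR] = 1 − (1−0.07) × (1−0.181600) = 0.238888
P(Quench path inoperative) [OR] = 1 − (1−0.08) × (1−0.29) = 0.346800
P(Vent system down) [AND] = 0.24 × 0.23 = 0.055200
P(Temperature loop unavailable) [AND] = 0.346800 × 0.18 × 0.055200 = 0.003446
P(Agitation branch 2 unavailable) [OR] = 1 − (1−0.003446) × (1−0.04) × (1−0.15) = 0.186812
P(Cooling jacket 2 down) [AND] = 0.12 × 0.186812 = 0.022417
P(Chemical batch overheats) [AND] = 0.134400 × 0.238888 × 0.022417 = 0.000720
Rounded to 4 decimal places: P(Chemical batch overheats) ≈ 0.0007.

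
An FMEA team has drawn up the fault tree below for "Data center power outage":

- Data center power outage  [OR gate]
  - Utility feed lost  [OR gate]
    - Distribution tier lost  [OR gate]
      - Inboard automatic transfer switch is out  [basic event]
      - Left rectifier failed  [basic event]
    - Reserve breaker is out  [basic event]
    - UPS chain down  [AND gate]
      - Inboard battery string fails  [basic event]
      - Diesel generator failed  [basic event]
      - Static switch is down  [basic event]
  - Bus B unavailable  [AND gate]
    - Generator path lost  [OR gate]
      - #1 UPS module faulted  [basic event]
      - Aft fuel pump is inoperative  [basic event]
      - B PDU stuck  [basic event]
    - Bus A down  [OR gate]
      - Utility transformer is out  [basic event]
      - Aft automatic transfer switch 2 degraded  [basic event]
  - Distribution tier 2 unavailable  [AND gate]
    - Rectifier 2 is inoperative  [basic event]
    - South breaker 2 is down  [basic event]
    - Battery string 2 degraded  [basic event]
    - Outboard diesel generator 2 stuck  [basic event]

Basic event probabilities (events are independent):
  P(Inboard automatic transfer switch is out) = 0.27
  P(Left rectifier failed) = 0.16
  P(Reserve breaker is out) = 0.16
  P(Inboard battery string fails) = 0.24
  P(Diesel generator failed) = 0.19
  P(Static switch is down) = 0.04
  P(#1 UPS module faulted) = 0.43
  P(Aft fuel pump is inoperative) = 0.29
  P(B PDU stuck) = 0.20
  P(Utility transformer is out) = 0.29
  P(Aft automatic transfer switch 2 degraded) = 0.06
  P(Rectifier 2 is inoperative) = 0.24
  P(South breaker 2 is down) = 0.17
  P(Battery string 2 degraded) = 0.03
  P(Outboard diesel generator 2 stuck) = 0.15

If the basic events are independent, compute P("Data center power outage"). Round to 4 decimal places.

0.6016

P(Distribution tier lost) [OR] = 1 − (1−0.27) × (1−0.16) = 0.386800
P(UPS chain down) [AND] = 0.24 × 0.19 × 0.04 = 0.001824
P(Utility feed lost) [OR] = 1 − (1−0.386800) × (1−0.16) × (1−0.001824) = 0.485852
P(Generator path lost) [OR] = 1 − (1−0.43) × (1−0.29) × (1−0.20) = 0.676240
P(Bus A down) [OR] = 1 − (1−0.29) × (1−0.06) = 0.332600
P(Bus B unavailable) [AND] = 0.676240 × 0.332600 = 0.224917
P(Distribution tier 2 unavailable) [AND] = 0.24 × 0.17 × 0.03 × 0.15 = 0.000184
P(Data center power outage) [OR] = 1 − (1−0.485852) × (1−0.224917) × (1−0.000184) = 0.601566
Rounded to 4 decimal places: P(Data center power outage) ≈ 0.6016.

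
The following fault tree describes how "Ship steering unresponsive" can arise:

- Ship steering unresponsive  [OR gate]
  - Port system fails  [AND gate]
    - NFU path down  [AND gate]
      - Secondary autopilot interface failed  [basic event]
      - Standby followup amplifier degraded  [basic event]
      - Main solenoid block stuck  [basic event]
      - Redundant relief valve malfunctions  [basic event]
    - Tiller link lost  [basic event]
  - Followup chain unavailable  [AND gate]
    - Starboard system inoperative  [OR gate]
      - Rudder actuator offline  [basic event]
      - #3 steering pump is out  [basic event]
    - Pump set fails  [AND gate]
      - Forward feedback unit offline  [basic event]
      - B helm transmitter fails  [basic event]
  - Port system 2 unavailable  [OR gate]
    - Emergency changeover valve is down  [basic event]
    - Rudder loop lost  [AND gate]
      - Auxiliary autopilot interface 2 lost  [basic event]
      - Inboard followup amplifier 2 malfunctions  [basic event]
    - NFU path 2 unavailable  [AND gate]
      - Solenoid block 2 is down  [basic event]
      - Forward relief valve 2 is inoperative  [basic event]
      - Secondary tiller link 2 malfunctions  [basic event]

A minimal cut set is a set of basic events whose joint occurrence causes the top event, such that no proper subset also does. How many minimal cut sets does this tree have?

6

NFU path down [AND]: one cut set from each child combined → 1 × 1 × 1 × 1 = 1 cut set(s).
Port system fails [AND]: one cut set from each child combined → 1 × 1 = 1 cut set(s).
Starboard system inoperative [OR]: union of children's cut sets → 2 cut set(s).
Pump set fails [AND]: one cut set from each child combined → 1 × 1 = 1 cut set(s).
Followup chain unavailable [AND]: one cut set from each child combined → 2 × 1 = 2 cut set(s).
Rudder loop lost [AND]: one cut set from each child combined → 1 × 1 = 1 cut set(s).
NFU path 2 unavailable [AND]: one cut set from each child combined → 1 × 1 × 1 = 1 cut set(s).
Port system 2 unavailable [OR]: union of children's cut sets → 3 cut set(s).
Ship steering unresponsive [OR]: union of children's cut sets → 6 cut set(s).
Minimal cut sets: {Main solenoid block stuck, Redundant relief valve malfunctions, Secondary autopilot interface failed, Standby followup amplifier degraded, Tiller link lost}; {B helm transmitter fails, Forward feedback unit offline, Rudder actuator offline}; {#3 steering pump is out, B helm transmitter fails, Forward feedback unit offline}; {Emergency changeover valve is down}; {Auxiliary autopilot interface 2 lost, Inboard followup amplifier 2 malfunctions}; {Forward relief valve 2 is inoperative, Secondary tiller link 2 malfunctions, Solenoid block 2 is down}.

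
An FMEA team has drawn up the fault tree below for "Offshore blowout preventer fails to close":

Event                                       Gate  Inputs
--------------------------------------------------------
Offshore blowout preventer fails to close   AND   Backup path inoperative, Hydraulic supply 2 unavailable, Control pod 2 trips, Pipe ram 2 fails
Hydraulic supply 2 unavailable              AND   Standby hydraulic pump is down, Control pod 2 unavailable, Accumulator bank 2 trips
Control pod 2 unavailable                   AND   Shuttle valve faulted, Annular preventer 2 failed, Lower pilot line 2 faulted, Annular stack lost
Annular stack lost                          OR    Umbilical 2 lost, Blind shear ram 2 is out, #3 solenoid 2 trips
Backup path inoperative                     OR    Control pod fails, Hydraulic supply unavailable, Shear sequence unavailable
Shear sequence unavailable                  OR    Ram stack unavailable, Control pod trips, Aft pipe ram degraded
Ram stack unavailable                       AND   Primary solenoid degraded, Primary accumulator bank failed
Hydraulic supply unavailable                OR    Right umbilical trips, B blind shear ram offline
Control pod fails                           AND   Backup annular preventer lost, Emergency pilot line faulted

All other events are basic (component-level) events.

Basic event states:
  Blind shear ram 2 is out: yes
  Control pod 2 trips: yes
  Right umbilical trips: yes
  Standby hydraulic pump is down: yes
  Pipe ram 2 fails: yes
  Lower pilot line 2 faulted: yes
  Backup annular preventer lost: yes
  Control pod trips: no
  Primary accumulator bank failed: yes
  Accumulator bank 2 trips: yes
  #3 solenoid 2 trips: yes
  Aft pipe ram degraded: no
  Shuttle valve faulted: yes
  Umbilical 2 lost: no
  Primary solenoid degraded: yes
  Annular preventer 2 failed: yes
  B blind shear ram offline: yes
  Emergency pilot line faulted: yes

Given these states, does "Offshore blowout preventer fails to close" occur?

Control pod fails [AND]: Backup annular preventer lost=occurs, Emergency pilot line faulted=occurs → all inputs occur → occurs.
Hydraulic supply unavailable [OR]: Right umbilical trips=occurs, B blind shear ram offline=occurs → at least one input occurs → occurs.
Ram stack unavailable [AND]: Primary solenoid degraded=occurs, Primary accumulator bank failed=occurs → all inputs occur → occurs.
Shear sequence unavailable [OR]: Ram stack unavailable=occurs, Control pod trips=not, Aft pipe ram degraded=not → at least one input occurs → occurs.
Backup path inoperative [OR]: Control pod fails=occurs, Hydraulic supply unavailable=occurs, Shear sequence unavailable=occurs → at least one input occurs → occurs.
Annular stack lost [OR]: Umbilical 2 lost=not, Blind shear ram 2 is out=occurs, #3 solenoid 2 trips=occurs → at least one input occurs → occurs.
Control pod 2 unavailable [AND]: Shuttle valve faulted=occurs, Annular preventer 2 failed=occurs, Lower pilot line 2 faulted=occurs, Annular stack lost=occurs → all inputs occur → occurs.
Hydraulic supply 2 unavailable [AND]: Standby hydraulic pump is down=occurs, Control pod 2 unavailable=occurs, Accumulator bank 2 trips=occurs → all inputs occur → occurs.
Offshore blowout preventer fails to close [AND]: Backup path inoperative=occurs, Hydraulic supply 2 unavailable=occurs, Control pod 2 trips=occurs, Pipe ram 2 fails=occurs → all inputs occur → occurs.

Yes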